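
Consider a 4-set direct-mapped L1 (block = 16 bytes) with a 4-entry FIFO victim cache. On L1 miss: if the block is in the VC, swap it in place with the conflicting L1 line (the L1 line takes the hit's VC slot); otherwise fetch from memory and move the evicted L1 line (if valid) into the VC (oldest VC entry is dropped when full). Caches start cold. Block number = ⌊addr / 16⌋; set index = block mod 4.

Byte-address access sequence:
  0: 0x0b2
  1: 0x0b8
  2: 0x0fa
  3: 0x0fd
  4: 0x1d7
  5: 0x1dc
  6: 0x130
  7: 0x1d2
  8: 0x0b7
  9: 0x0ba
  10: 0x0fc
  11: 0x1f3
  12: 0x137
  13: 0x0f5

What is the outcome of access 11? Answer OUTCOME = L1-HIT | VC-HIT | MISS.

  [0] addr=0xb2 blk=11 s=3: MISS | VC []
  [1] addr=0xb8 blk=11 s=3: L1-HIT | VC []
  [2] addr=0xfa blk=15 s=3: MISS | VC [11]
  [3] addr=0xfd blk=15 s=3: L1-HIT | VC [11]
  [4] addr=0x1d7 blk=29 s=1: MISS | VC [11]
  [5] addr=0x1dc blk=29 s=1: L1-HIT | VC [11]
  [6] addr=0x130 blk=19 s=3: MISS | VC [11, 15]
  [7] addr=0x1d2 blk=29 s=1: L1-HIT | VC [11, 15]
  [8] addr=0xb7 blk=11 s=3: VC-HIT | VC [19, 15]
  [9] addr=0xba blk=11 s=3: L1-HIT | VC [19, 15]
  [10] addr=0xfc blk=15 s=3: VC-HIT | VC [19, 11]
  [11] addr=0x1f3 blk=31 s=3: MISS | VC [19, 11, 15]
  [12] addr=0x137 blk=19 s=3: VC-HIT | VC [31, 11, 15]
  [13] addr=0xf5 blk=15 s=3: VC-HIT | VC [31, 11, 19]

OUTCOME = MISS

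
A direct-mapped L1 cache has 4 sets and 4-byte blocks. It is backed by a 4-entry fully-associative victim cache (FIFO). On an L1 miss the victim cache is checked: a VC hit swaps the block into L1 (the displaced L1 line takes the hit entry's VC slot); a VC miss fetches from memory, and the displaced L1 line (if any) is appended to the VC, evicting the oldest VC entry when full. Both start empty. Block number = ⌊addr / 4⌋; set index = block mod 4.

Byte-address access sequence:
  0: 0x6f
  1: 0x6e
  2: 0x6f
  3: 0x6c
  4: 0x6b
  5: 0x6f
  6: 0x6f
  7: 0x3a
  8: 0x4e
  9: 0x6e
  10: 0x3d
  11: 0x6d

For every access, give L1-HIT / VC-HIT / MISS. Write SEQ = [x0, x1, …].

#0 0x6f→b27/s3 MISS; vc=[]
#1 0x6e→b27/s3 L1-HIT; vc=[]
#2 0x6f→b27/s3 L1-HIT; vc=[]
#3 0x6c→b27/s3 L1-HIT; vc=[]
#4 0x6b→b26/s2 MISS; vc=[]
#5 0x6f→b27/s3 L1-HIT; vc=[]
#6 0x6f→b27/s3 L1-HIT; vc=[]
#7 0x3a→b14/s2 MISS; vc=[26]
#8 0x4e→b19/s3 MISS; vc=[26,27]
#9 0x6e→b27/s3 VC-HIT; vc=[26,19]
#10 0x3d→b15/s3 MISS; vc=[26,19,27]
#11 0x6d→b27/s3 VC-HIT; vc=[26,19,15]

SEQ = [MISS, L1-HIT, L1-HIT, L1-HIT, MISS, L1-HIT, L1-HIT, MISS, MISS, VC-HIT, MISS, VC-HIT]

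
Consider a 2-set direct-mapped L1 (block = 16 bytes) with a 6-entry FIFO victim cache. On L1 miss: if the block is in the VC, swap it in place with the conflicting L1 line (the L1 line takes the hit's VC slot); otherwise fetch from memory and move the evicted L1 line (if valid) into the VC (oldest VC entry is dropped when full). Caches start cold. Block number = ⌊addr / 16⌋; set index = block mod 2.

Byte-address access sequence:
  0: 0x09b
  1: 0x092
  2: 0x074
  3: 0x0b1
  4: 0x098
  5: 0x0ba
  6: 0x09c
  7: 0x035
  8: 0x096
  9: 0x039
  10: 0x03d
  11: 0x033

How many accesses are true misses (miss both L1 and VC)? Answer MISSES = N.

  [0] addr=0x9b blk=9 s=1: MISS | VC []
  [1] addr=0x92 blk=9 s=1: L1-HIT | VC []
  [2] addr=0x74 blk=7 s=1: MISS | VC [9]
  [3] addr=0xb1 blk=11 s=1: MISS | VC [9, 7]
  [4] addr=0x98 blk=9 s=1: VC-HIT | VC [11, 7]
  [5] addr=0xba blk=11 s=1: VC-HIT | VC [9, 7]
  [6] addr=0x9c blk=9 s=1: VC-HIT | VC [11, 7]
  [7] addr=0x35 blk=3 s=1: MISS | VC [11, 7, 9]
  [8] addr=0x96 blk=9 s=1: VC-HIT | VC [11, 7, 3]
  [9] addr=0x39 blk=3 s=1: VC-HIT | VC [11, 7, 9]
  [10] addr=0x3d blk=3 s=1: L1-HIT | VC [11, 7, 9]
  [11] addr=0x33 blk=3 s=1: L1-HIT | VC [11, 7, 9]

MISSES = 4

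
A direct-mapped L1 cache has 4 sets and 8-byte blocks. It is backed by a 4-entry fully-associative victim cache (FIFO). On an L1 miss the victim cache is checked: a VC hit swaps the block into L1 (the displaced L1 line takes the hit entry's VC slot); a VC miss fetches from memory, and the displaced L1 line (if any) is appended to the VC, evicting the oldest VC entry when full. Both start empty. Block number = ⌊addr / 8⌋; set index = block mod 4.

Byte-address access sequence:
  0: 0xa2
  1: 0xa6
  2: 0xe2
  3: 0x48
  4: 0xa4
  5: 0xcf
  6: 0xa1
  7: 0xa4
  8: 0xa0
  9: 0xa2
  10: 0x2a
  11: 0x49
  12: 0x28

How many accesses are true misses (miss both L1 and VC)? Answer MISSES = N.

  [0] addr=0xa2 blk=20 s=0: MISS | VC []
  [1] addr=0xa6 blk=20 s=0: L1-HIT | VC []
  [2] addr=0xe2 blk=28 s=0: MISS | VC [20]
  [3] addr=0x48 blk=9 s=1: MISS | VC [20]
  [4] addr=0xa4 blk=20 s=0: VC-HIT | VC [28]
  [5] addr=0xcf blk=25 s=1: MISS | VC [28, 9]
  [6] addr=0xa1 blk=20 s=0: L1-HIT | VC [28, 9]
  [7] addr=0xa4 blk=20 s=0: L1-HIT | VC [28, 9]
  [8] addr=0xa0 blk=20 s=0: L1-HIT | VC [28, 9]
  [9] addr=0xa2 blk=20 s=0: L1-HIT | VC [28, 9]
  [10] addr=0x2a blk=5 s=1: MISS | VC [28, 9, 25]
  [11] addr=0x49 blk=9 s=1: VC-HIT | VC [28, 5, 25]
  [12] addr=0x28 blk=5 s=1: VC-HIT | VC [28, 9, 25]

MISSES = 5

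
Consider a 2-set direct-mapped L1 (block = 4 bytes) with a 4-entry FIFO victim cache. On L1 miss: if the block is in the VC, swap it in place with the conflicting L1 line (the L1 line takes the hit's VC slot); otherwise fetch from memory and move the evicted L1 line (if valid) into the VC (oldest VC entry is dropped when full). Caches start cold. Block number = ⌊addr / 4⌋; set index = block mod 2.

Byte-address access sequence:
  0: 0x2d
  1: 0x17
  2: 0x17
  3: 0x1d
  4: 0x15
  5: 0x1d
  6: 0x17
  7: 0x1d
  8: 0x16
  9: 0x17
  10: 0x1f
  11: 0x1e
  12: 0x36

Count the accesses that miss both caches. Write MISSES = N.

  [0] addr=0x2d blk=11 s=1: MISS | VC []
  [1] addr=0x17 blk=5 s=1: MISS | VC [11]
  [2] addr=0x17 blk=5 s=1: L1-HIT | VC [11]
  [3] addr=0x1d blk=7 s=1: MISS | VC [11, 5]
  [4] addr=0x15 blk=5 s=1: VC-HIT | VC [11, 7]
  [5] addr=0x1d blk=7 s=1: VC-HIT | VC [11, 5]
  [6] addr=0x17 blk=5 s=1: VC-HIT | VC [11, 7]
  [7] addr=0x1d blk=7 s=1: VC-HIT | VC [11, 5]
  [8] addr=0x16 blk=5 s=1: VC-HIT | VC [11, 7]
  [9] addr=0x17 blk=5 s=1: L1-HIT | VC [11, 7]
  [10] addr=0x1f blk=7 s=1: VC-HIT | VC [11, 5]
  [11] addr=0x1e blk=7 s=1: L1-HIT | VC [11, 5]
  [12] addr=0x36 blk=13 s=1: MISS | VC [11, 5, 7]

MISSES = 4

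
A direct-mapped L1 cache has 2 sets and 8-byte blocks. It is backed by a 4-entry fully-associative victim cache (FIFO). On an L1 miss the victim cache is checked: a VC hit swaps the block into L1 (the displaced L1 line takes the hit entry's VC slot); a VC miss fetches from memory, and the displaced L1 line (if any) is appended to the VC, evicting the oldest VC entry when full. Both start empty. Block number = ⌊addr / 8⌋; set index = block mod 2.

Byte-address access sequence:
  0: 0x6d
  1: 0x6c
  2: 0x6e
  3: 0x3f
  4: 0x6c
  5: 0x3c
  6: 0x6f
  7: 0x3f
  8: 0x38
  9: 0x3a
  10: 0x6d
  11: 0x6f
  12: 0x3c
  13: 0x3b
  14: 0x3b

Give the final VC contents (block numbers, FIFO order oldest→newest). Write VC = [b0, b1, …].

VC = [13]

  [0] addr=0x6d blk=13 s=1: MISS | VC []
  [1] addr=0x6c blk=13 s=1: L1-HIT | VC []
  [2] addr=0x6e blk=13 s=1: L1-HIT | VC []
  [3] addr=0x3f blk=7 s=1: MISS | VC [13]
  [4] addr=0x6c blk=13 s=1: VC-HIT | VC [7]
  [5] addr=0x3c blk=7 s=1: VC-HIT | VC [13]
  [6] addr=0x6f blk=13 s=1: VC-HIT | VC [7]
  [7] addr=0x3f blk=7 s=1: VC-HIT | VC [13]
  [8] addr=0x38 blk=7 s=1: L1-HIT | VC [13]
  [9] addr=0x3a blk=7 s=1: L1-HIT | VC [13]
  [10] addr=0x6d blk=13 s=1: VC-HIT | VC [7]
  [11] addr=0x6f blk=13 s=1: L1-HIT | VC [7]
  [12] addr=0x3c blk=7 s=1: VC-HIT | VC [13]
  [13] addr=0x3b blk=7 s=1: L1-HIT | VC [13]
  [14] addr=0x3b blk=7 s=1: L1-HIT | VC [13]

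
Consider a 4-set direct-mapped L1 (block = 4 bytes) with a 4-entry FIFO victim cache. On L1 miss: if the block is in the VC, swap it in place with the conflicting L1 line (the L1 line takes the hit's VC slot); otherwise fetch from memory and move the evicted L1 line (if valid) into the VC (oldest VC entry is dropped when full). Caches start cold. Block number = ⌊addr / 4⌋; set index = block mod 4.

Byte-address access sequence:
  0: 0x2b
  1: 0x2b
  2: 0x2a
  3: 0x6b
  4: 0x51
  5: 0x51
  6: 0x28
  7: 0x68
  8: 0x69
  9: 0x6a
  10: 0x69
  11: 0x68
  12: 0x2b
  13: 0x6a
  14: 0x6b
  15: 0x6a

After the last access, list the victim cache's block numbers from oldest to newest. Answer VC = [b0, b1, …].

0: 0x2b (blk 10, set 2) → MISS  vc=[]
1: 0x2b (blk 10, set 2) → L1-HIT  vc=[]
2: 0x2a (blk 10, set 2) → L1-HIT  vc=[]
3: 0x6b (blk 26, set 2) → MISS  vc=[10]
4: 0x51 (blk 20, set 0) → MISS  vc=[10]
5: 0x51 (blk 20, set 0) → L1-HIT  vc=[10]
6: 0x28 (blk 10, set 2) → VC-HIT  vc=[26]
7: 0x68 (blk 26, set 2) → VC-HIT  vc=[10]
8: 0x69 (blk 26, set 2) → L1-HIT  vc=[10]
9: 0x6a (blk 26, set 2) → L1-HIT  vc=[10]
10: 0x69 (blk 26, set 2) → L1-HIT  vc=[10]
11: 0x68 (blk 26, set 2) → L1-HIT  vc=[10]
12: 0x2b (blk 10, set 2) → VC-HIT  vc=[26]
13: 0x6a (blk 26, set 2) → VC-HIT  vc=[10]
14: 0x6b (blk 26, set 2) → L1-HIT  vc=[10]
15: 0x6a (blk 26, set 2) → L1-HIT  vc=[10]

VC = [10]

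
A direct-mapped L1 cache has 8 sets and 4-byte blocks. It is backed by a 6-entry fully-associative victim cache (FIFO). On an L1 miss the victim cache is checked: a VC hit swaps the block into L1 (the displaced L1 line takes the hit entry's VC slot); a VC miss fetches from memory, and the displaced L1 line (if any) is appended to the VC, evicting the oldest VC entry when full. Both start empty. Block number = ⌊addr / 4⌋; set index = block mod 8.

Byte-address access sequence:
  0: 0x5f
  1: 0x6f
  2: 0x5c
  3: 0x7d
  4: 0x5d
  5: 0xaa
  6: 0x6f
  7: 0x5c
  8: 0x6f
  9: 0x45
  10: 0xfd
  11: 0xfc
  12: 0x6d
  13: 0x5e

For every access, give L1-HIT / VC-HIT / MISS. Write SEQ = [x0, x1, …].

SEQ = [MISS, MISS, L1-HIT, MISS, VC-HIT, MISS, L1-HIT, L1-HIT, L1-HIT, MISS, MISS, L1-HIT, L1-HIT, VC-HIT]

0: 0x5f (blk 23, set 7) → MISS  vc=[]
1: 0x6f (blk 27, set 3) → MISS  vc=[]
2: 0x5c (blk 23, set 7) → L1-HIT  vc=[]
3: 0x7d (blk 31, set 7) → MISS  vc=[23]
4: 0x5d (blk 23, set 7) → VC-HIT  vc=[31]
5: 0xaa (blk 42, set 2) → MISS  vc=[31]
6: 0x6f (blk 27, set 3) → L1-HIT  vc=[31]
7: 0x5c (blk 23, set 7) → L1-HIT  vc=[31]
8: 0x6f (blk 27, set 3) → L1-HIT  vc=[31]
9: 0x45 (blk 17, set 1) → MISS  vc=[31]
10: 0xfd (blk 63, set 7) → MISS  vc=[31, 23]
11: 0xfc (blk 63, set 7) → L1-HIT  vc=[31, 23]
12: 0x6d (blk 27, set 3) → L1-HIT  vc=[31, 23]
13: 0x5e (blk 23, set 7) → VC-HIT  vc=[31, 63]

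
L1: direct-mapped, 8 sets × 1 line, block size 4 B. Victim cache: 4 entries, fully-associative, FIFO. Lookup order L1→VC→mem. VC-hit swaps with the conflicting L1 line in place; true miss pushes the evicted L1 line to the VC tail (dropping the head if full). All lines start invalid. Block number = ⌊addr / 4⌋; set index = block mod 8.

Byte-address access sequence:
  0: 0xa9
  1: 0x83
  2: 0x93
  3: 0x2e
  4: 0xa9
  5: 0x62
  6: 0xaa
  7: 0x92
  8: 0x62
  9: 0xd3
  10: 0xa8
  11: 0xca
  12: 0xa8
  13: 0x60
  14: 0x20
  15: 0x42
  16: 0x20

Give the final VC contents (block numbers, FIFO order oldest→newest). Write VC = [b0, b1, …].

VC = [36, 50, 24, 16]

  [0] addr=0xa9 blk=42 s=2: MISS | VC []
  [1] addr=0x83 blk=32 s=0: MISS | VC []
  [2] addr=0x93 blk=36 s=4: MISS | VC []
  [3] addr=0x2e blk=11 s=3: MISS | VC []
  [4] addr=0xa9 blk=42 s=2: L1-HIT | VC []
  [5] addr=0x62 blk=24 s=0: MISS | VC [32]
  [6] addr=0xaa blk=42 s=2: L1-HIT | VC [32]
  [7] addr=0x92 blk=36 s=4: L1-HIT | VC [32]
  [8] addr=0x62 blk=24 s=0: L1-HIT | VC [32]
  [9] addr=0xd3 blk=52 s=4: MISS | VC [32, 36]
  [10] addr=0xa8 blk=42 s=2: L1-HIT | VC [32, 36]
  [11] addr=0xca blk=50 s=2: MISS | VC [32, 36, 42]
  [12] addr=0xa8 blk=42 s=2: VC-HIT | VC [32, 36, 50]
  [13] addr=0x60 blk=24 s=0: L1-HIT | VC [32, 36, 50]
  [14] addr=0x20 blk=8 s=0: MISS | VC [32, 36, 50, 24]
  [15] addr=0x42 blk=16 s=0: MISS | VC [36, 50, 24, 8]
  [16] addr=0x20 blk=8 s=0: VC-HIT | VC [36, 50, 24, 16]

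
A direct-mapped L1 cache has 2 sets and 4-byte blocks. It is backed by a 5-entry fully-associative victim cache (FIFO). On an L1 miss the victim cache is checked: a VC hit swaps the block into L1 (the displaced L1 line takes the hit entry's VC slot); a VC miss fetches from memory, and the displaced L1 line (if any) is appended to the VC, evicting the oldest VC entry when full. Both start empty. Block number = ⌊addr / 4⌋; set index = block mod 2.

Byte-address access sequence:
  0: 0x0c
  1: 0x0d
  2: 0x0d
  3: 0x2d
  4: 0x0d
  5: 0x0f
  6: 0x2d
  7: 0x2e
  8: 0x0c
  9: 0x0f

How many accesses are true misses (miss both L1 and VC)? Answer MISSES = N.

MISSES = 2

  [0] addr=0xc blk=3 s=1: MISS | VC []
  [1] addr=0xd blk=3 s=1: L1-HIT | VC []
  [2] addr=0xd blk=3 s=1: L1-HIT | VC []
  [3] addr=0x2d blk=11 s=1: MISS | VC [3]
  [4] addr=0xd blk=3 s=1: VC-HIT | VC [11]
  [5] addr=0xf blk=3 s=1: L1-HIT | VC [11]
  [6] addr=0x2d blk=11 s=1: VC-HIT | VC [3]
  [7] addr=0x2e blk=11 s=1: L1-HIT | VC [3]
  [8] addr=0xc blk=3 s=1: VC-HIT | VC [11]
  [9] addr=0xf blk=3 s=1: L1-HIT | VC [11]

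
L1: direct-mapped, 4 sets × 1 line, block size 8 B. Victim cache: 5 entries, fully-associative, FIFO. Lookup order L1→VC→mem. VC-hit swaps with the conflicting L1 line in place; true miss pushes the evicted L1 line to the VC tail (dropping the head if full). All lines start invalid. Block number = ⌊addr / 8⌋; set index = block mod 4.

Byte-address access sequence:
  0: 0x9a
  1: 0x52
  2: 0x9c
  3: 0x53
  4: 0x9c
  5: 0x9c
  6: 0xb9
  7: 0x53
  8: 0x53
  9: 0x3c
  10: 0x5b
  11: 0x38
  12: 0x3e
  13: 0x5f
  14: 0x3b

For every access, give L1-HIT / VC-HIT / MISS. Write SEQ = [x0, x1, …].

0: 0x9a (blk 19, set 3) → MISS  vc=[]
1: 0x52 (blk 10, set 2) → MISS  vc=[]
2: 0x9c (blk 19, set 3) → L1-HIT  vc=[]
3: 0x53 (blk 10, set 2) → L1-HIT  vc=[]
4: 0x9c (blk 19, set 3) → L1-HIT  vc=[]
5: 0x9c (blk 19, set 3) → L1-HIT  vc=[]
6: 0xb9 (blk 23, set 3) → MISS  vc=[19]
7: 0x53 (blk 10, set 2) → L1-HIT  vc=[19]
8: 0x53 (blk 10, set 2) → L1-HIT  vc=[19]
9: 0x3c (blk 7, set 3) → MISS  vc=[19, 23]
10: 0x5b (blk 11, set 3) → MISS  vc=[19, 23, 7]
11: 0x38 (blk 7, set 3) → VC-HIT  vc=[19, 23, 11]
12: 0x3e (blk 7, set 3) → L1-HIT  vc=[19, 23, 11]
13: 0x5f (blk 11, set 3) → VC-HIT  vc=[19, 23, 7]
14: 0x3b (blk 7, set 3) → VC-HIT  vc=[19, 23, 11]

SEQ = [MISS, MISS, L1-HIT, L1-HIT, L1-HIT, L1-HIT, MISS, L1-HIT, L1-HIT, MISS, MISS, VC-HIT, L1-HIT, VC-HIT, VC-HIT]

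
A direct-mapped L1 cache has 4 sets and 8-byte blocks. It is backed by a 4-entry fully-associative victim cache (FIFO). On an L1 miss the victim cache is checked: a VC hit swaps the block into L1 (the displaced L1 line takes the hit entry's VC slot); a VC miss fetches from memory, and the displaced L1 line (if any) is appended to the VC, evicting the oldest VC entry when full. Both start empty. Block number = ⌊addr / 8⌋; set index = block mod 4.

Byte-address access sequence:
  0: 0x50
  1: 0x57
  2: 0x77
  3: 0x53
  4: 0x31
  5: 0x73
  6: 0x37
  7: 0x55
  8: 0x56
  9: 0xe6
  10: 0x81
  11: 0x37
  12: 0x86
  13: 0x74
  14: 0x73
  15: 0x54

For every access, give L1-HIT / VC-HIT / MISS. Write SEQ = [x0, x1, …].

#0 0x50→b10/s2 MISS; vc=[]
#1 0x57→b10/s2 L1-HIT; vc=[]
#2 0x77→b14/s2 MISS; vc=[10]
#3 0x53→b10/s2 VC-HIT; vc=[14]
#4 0x31→b6/s2 MISS; vc=[14,10]
#5 0x73→b14/s2 VC-HIT; vc=[6,10]
#6 0x37→b6/s2 VC-HIT; vc=[14,10]
#7 0x55→b10/s2 VC-HIT; vc=[14,6]
#8 0x56→b10/s2 L1-HIT; vc=[14,6]
#9 0xe6→b28/s0 MISS; vc=[14,6]
#10 0x81→b16/s0 MISS; vc=[14,6,28]
#11 0x37→b6/s2 VC-HIT; vc=[14,10,28]
#12 0x86→b16/s0 L1-HIT; vc=[14,10,28]
#13 0x74→b14/s2 VC-HIT; vc=[6,10,28]
#14 0x73→b14/s2 L1-HIT; vc=[6,10,28]
#15 0x54→b10/s2 VC-HIT; vc=[6,14,28]

SEQ = [MISS, L1-HIT, MISS, VC-HIT, MISS, VC-HIT, VC-HIT, VC-HIT, L1-HIT, MISS, MISS, VC-HIT, L1-HIT, VC-HIT, L1-HIT, VC-HIT]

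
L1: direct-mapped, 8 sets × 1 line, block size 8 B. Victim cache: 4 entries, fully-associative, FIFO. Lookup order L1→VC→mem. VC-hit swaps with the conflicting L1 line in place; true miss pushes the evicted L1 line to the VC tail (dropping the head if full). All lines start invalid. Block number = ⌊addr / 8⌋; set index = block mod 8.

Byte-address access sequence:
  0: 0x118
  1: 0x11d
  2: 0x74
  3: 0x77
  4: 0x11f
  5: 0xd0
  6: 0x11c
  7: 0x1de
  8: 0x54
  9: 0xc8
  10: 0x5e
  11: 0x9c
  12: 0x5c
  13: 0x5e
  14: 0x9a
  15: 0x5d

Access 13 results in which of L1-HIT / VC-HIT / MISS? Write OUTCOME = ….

  [0] addr=0x118 blk=35 s=3: MISS | VC []
  [1] addr=0x11d blk=35 s=3: L1-HIT | VC []
  [2] addr=0x74 blk=14 s=6: MISS | VC []
  [3] addr=0x77 blk=14 s=6: L1-HIT | VC []
  [4] addr=0x11f blk=35 s=3: L1-HIT | VC []
  [5] addr=0xd0 blk=26 s=2: MISS | VC []
  [6] addr=0x11c blk=35 s=3: L1-HIT | VC []
  [7] addr=0x1de blk=59 s=3: MISS | VC [35]
  [8] addr=0x54 blk=10 s=2: MISS | VC [35, 26]
  [9] addr=0xc8 blk=25 s=1: MISS | VC [35, 26]
  [10] addr=0x5e blk=11 s=3: MISS | VC [35, 26, 59]
  [11] addr=0x9c blk=19 s=3: MISS | VC [35, 26, 59, 11]
  [12] addr=0x5c blk=11 s=3: VC-HIT | VC [35, 26, 59, 19]
  [13] addr=0x5e blk=11 s=3: L1-HIT | VC [35, 26, 59, 19]
  [14] addr=0x9a blk=19 s=3: VC-HIT | VC [35, 26, 59, 11]
  [15] addr=0x5d blk=11 s=3: VC-HIT | VC [35, 26, 59, 19]

OUTCOME = L1-HIT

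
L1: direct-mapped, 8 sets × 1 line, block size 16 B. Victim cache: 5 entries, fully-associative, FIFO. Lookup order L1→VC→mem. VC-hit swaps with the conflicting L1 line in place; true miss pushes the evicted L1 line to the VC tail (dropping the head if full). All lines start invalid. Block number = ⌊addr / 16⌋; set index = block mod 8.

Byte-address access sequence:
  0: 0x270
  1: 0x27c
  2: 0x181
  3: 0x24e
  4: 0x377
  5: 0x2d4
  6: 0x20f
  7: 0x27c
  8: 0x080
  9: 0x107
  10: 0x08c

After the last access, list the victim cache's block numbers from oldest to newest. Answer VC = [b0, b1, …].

#0 0x270→b39/s7 MISS; vc=[]
#1 0x27c→b39/s7 L1-HIT; vc=[]
#2 0x181→b24/s0 MISS; vc=[]
#3 0x24e→b36/s4 MISS; vc=[]
#4 0x377→b55/s7 MISS; vc=[39]
#5 0x2d4→b45/s5 MISS; vc=[39]
#6 0x20f→b32/s0 MISS; vc=[39,24]
#7 0x27c→b39/s7 VC-HIT; vc=[55,24]
#8 0x80→b8/s0 MISS; vc=[55,24,32]
#9 0x107→b16/s0 MISS; vc=[55,24,32,8]
#10 0x8c→b8/s0 VC-HIT; vc=[55,24,32,16]

VC = [55, 24, 32, 16]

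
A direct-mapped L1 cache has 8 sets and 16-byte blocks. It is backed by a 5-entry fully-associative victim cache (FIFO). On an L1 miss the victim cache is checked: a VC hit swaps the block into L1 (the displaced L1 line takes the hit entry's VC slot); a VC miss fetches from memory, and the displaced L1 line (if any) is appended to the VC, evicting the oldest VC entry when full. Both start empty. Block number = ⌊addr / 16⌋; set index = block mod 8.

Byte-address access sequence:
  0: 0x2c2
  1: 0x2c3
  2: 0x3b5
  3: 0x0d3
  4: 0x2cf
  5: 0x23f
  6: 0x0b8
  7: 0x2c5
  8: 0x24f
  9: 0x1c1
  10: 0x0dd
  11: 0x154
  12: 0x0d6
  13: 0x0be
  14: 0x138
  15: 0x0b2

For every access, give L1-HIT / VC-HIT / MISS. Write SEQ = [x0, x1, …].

#0 0x2c2→b44/s4 MISS; vc=[]
#1 0x2c3→b44/s4 L1-HIT; vc=[]
#2 0x3b5→b59/s3 MISS; vc=[]
#3 0xd3→b13/s5 MISS; vc=[]
#4 0x2cf→b44/s4 L1-HIT; vc=[]
#5 0x23f→b35/s3 MISS; vc=[59]
#6 0xb8→b11/s3 MISS; vc=[59,35]
#7 0x2c5→b44/s4 L1-HIT; vc=[59,35]
#8 0x24f→b36/s4 MISS; vc=[59,35,44]
#9 0x1c1→b28/s4 MISS; vc=[59,35,44,36]
#10 0xdd→b13/s5 L1-HIT; vc=[59,35,44,36]
#11 0x154→b21/s5 MISS; vc=[59,35,44,36,13]
#12 0xd6→b13/s5 VC-HIT; vc=[59,35,44,36,21]
#13 0xbe→b11/s3 L1-HIT; vc=[59,35,44,36,21]
#14 0x138→b19/s3 MISS; vc=[35,44,36,21,11]
#15 0xb2→b11/s3 VC-HIT; vc=[35,44,36,21,19]

SEQ = [MISS, L1-HIT, MISS, MISS, L1-HIT, MISS, MISS, L1-HIT, MISS, MISS, L1-HIT, MISS, VC-HIT, L1-HIT, MISS, VC-HIT]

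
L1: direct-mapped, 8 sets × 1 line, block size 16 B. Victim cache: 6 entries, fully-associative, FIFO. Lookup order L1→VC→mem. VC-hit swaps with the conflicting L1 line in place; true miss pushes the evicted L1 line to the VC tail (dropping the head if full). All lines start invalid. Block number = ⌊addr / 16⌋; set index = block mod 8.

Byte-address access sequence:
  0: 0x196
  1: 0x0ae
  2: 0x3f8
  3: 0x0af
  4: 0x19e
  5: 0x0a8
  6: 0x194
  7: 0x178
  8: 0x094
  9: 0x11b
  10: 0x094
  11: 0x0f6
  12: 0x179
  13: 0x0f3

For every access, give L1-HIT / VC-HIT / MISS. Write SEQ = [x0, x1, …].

  [0] addr=0x196 blk=25 s=1: MISS | VC []
  [1] addr=0xae blk=10 s=2: MISS | VC []
  [2] addr=0x3f8 blk=63 s=7: MISS | VC []
  [3] addr=0xaf blk=10 s=2: L1-HIT | VC []
  [4] addr=0x19e blk=25 s=1: L1-HIT | VC []
  [5] addr=0xa8 blk=10 s=2: L1-HIT | VC []
  [6] addr=0x194 blk=25 s=1: L1-HIT | VC []
  [7] addr=0x178 blk=23 s=7: MISS | VC [63]
  [8] addr=0x94 blk=9 s=1: MISS | VC [63, 25]
  [9] addr=0x11b blk=17 s=1: MISS | VC [63, 25, 9]
  [10] addr=0x94 blk=9 s=1: VC-HIT | VC [63, 25, 17]
  [11] addr=0xf6 blk=15 s=7: MISS | VC [63, 25, 17, 23]
  [12] addr=0x179 blk=23 s=7: VC-HIT | VC [63, 25, 17, 15]
  [13] addr=0xf3 blk=15 s=7: VC-HIT | VC [63, 25, 17, 23]

SEQ = [MISS, MISS, MISS, L1-HIT, L1-HIT, L1-HIT, L1-HIT, MISS, MISS, MISS, VC-HIT, MISS, VC-HIT, VC-HIT]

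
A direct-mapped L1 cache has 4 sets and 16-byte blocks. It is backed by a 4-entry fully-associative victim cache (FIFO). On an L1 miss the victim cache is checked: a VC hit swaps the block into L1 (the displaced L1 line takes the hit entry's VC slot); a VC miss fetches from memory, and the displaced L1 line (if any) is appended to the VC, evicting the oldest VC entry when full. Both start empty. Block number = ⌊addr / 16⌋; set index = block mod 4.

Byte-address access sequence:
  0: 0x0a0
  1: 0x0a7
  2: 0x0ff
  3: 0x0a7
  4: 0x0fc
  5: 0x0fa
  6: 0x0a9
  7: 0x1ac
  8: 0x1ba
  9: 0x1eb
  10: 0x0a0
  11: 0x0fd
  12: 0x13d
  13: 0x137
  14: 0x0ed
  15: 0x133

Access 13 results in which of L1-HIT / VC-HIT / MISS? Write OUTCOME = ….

OUTCOME = L1-HIT

0: 0xa0 (blk 10, set 2) → MISS  vc=[]
1: 0xa7 (blk 10, set 2) → L1-HIT  vc=[]
2: 0xff (blk 15, set 3) → MISS  vc=[]
3: 0xa7 (blk 10, set 2) → L1-HIT  vc=[]
4: 0xfc (blk 15, set 3) → L1-HIT  vc=[]
5: 0xfa (blk 15, set 3) → L1-HIT  vc=[]
6: 0xa9 (blk 10, set 2) → L1-HIT  vc=[]
7: 0x1ac (blk 26, set 2) → MISS  vc=[10]
8: 0x1ba (blk 27, set 3) → MISS  vc=[10, 15]
9: 0x1eb (blk 30, set 2) → MISS  vc=[10, 15, 26]
10: 0xa0 (blk 10, set 2) → VC-HIT  vc=[30, 15, 26]
11: 0xfd (blk 15, set 3) → VC-HIT  vc=[30, 27, 26]
12: 0x13d (blk 19, set 3) → MISS  vc=[30, 27, 26, 15]
13: 0x137 (blk 19, set 3) → L1-HIT  vc=[30, 27, 26, 15]
14: 0xed (blk 14, set 2) → MISS  vc=[27, 26, 15, 10]
15: 0x133 (blk 19, set 3) → L1-HIT  vc=[27, 26, 15, 10]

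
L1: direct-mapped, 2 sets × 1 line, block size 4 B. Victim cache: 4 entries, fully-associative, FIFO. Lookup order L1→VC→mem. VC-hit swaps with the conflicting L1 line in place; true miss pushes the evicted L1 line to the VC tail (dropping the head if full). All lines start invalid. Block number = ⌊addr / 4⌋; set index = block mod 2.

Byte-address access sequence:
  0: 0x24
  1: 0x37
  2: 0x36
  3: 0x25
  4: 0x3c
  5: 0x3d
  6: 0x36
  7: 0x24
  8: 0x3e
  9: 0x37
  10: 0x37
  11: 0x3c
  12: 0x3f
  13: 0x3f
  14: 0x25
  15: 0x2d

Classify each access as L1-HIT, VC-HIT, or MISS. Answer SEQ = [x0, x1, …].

0: 0x24 (blk 9, set 1) → MISS  vc=[]
1: 0x37 (blk 13, set 1) → MISS  vc=[9]
2: 0x36 (blk 13, set 1) → L1-HIT  vc=[9]
3: 0x25 (blk 9, set 1) → VC-HIT  vc=[13]
4: 0x3c (blk 15, set 1) → MISS  vc=[13, 9]
5: 0x3d (blk 15, set 1) → L1-HIT  vc=[13, 9]
6: 0x36 (blk 13, set 1) → VC-HIT  vc=[15, 9]
7: 0x24 (blk 9, set 1) → VC-HIT  vc=[15, 13]
8: 0x3e (blk 15, set 1) → VC-HIT  vc=[9, 13]
9: 0x37 (blk 13, set 1) → VC-HIT  vc=[9, 15]
10: 0x37 (blk 13, set 1) → L1-HIT  vc=[9, 15]
11: 0x3c (blk 15, set 1) → VC-HIT  vc=[9, 13]
12: 0x3f (blk 15, set 1) → L1-HIT  vc=[9, 13]
13: 0x3f (blk 15, set 1) → L1-HIT  vc=[9, 13]
14: 0x25 (blk 9, set 1) → VC-HIT  vc=[15, 13]
15: 0x2d (blk 11, set 1) → MISS  vc=[15, 13, 9]

SEQ = [MISS, MISS, L1-HIT, VC-HIT, MISS, L1-HIT, VC-HIT, VC-HIT, VC-HIT, VC-HIT, L1-HIT, VC-HIT, L1-HIT, L1-HIT, VC-HIT, MISS]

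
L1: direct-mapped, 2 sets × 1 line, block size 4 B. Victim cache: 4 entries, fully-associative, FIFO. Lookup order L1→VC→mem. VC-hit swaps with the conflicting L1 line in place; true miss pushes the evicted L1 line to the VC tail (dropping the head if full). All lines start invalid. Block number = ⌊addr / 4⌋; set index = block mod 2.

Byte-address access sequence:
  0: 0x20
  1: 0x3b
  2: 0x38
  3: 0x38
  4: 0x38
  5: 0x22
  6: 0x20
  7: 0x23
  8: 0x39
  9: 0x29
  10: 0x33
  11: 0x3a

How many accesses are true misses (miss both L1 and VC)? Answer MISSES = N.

MISSES = 4

0: 0x20 (blk 8, set 0) → MISS  vc=[]
1: 0x3b (blk 14, set 0) → MISS  vc=[8]
2: 0x38 (blk 14, set 0) → L1-HIT  vc=[8]
3: 0x38 (blk 14, set 0) → L1-HIT  vc=[8]
4: 0x38 (blk 14, set 0) → L1-HIT  vc=[8]
5: 0x22 (blk 8, set 0) → VC-HIT  vc=[14]
6: 0x20 (blk 8, set 0) → L1-HIT  vc=[14]
7: 0x23 (blk 8, set 0) → L1-HIT  vc=[14]
8: 0x39 (blk 14, set 0) → VC-HIT  vc=[8]
9: 0x29 (blk 10, set 0) → MISS  vc=[8, 14]
10: 0x33 (blk 12, set 0) → MISS  vc=[8, 14, 10]
11: 0x3a (blk 14, set 0) → VC-HIT  vc=[8, 12, 10]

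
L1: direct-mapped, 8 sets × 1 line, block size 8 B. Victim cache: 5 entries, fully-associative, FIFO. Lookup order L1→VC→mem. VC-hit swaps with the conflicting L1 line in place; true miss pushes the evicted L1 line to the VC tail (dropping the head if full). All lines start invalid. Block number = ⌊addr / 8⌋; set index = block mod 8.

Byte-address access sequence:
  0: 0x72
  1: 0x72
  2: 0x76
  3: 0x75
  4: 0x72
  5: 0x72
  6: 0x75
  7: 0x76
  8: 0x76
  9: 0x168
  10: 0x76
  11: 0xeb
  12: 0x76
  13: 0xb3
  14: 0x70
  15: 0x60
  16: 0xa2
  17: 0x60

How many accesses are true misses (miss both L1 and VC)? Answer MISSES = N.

#0 0x72→b14/s6 MISS; vc=[]
#1 0x72→b14/s6 L1-HIT; vc=[]
#2 0x76→b14/s6 L1-HIT; vc=[]
#3 0x75→b14/s6 L1-HIT; vc=[]
#4 0x72→b14/s6 L1-HIT; vc=[]
#5 0x72→b14/s6 L1-HIT; vc=[]
#6 0x75→b14/s6 L1-HIT; vc=[]
#7 0x76→b14/s6 L1-HIT; vc=[]
#8 0x76→b14/s6 L1-HIT; vc=[]
#9 0x168→b45/s5 MISS; vc=[]
#10 0x76→b14/s6 L1-HIT; vc=[]
#11 0xeb→b29/s5 MISS; vc=[45]
#12 0x76→b14/s6 L1-HIT; vc=[45]
#13 0xb3→b22/s6 MISS; vc=[45,14]
#14 0x70→b14/s6 VC-HIT; vc=[45,22]
#15 0x60→b12/s4 MISS; vc=[45,22]
#16 0xa2→b20/s4 MISS; vc=[45,22,12]
#17 0x60→b12/s4 VC-HIT; vc=[45,22,20]

MISSES = 6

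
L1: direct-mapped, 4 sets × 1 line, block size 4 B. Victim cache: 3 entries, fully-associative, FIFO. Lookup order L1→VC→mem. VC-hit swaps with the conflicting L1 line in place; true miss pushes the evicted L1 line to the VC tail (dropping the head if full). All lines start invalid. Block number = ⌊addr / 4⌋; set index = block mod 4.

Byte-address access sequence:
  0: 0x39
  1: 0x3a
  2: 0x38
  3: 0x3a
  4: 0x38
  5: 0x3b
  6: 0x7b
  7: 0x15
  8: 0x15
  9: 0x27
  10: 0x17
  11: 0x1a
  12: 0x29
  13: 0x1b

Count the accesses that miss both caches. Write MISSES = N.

MISSES = 6

0: 0x39 (blk 14, set 2) → MISS  vc=[]
1: 0x3a (blk 14, set 2) → L1-HIT  vc=[]
2: 0x38 (blk 14, set 2) → L1-HIT  vc=[]
3: 0x3a (blk 14, set 2) → L1-HIT  vc=[]
4: 0x38 (blk 14, set 2) → L1-HIT  vc=[]
5: 0x3b (blk 14, set 2) → L1-HIT  vc=[]
6: 0x7b (blk 30, set 2) → MISS  vc=[14]
7: 0x15 (blk 5, set 1) → MISS  vc=[14]
8: 0x15 (blk 5, set 1) → L1-HIT  vc=[14]
9: 0x27 (blk 9, set 1) → MISS  vc=[14, 5]
10: 0x17 (blk 5, set 1) → VC-HIT  vc=[14, 9]
11: 0x1a (blk 6, set 2) → MISS  vc=[14, 9, 30]
12: 0x29 (blk 10, set 2) → MISS  vc=[9, 30, 6]
13: 0x1b (blk 6, set 2) → VC-HIT  vc=[9, 30, 10]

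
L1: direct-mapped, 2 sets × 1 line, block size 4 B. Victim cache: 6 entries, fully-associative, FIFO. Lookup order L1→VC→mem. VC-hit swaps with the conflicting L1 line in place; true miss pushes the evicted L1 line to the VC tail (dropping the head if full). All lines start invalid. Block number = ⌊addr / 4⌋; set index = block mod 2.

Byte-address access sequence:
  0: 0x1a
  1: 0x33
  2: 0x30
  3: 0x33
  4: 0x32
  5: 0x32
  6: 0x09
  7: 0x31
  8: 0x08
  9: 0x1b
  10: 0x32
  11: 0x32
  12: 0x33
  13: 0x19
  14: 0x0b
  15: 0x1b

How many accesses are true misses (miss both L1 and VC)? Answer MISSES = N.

MISSES = 3

#0 0x1a→b6/s0 MISS; vc=[]
#1 0x33→b12/s0 MISS; vc=[6]
#2 0x30→b12/s0 L1-HIT; vc=[6]
#3 0x33→b12/s0 L1-HIT; vc=[6]
#4 0x32→b12/s0 L1-HIT; vc=[6]
#5 0x32→b12/s0 L1-HIT; vc=[6]
#6 0x9→b2/s0 MISS; vc=[6,12]
#7 0x31→b12/s0 VC-HIT; vc=[6,2]
#8 0x8→b2/s0 VC-HIT; vc=[6,12]
#9 0x1b→b6/s0 VC-HIT; vc=[2,12]
#10 0x32→b12/s0 VC-HIT; vc=[2,6]
#11 0x32→b12/s0 L1-HIT; vc=[2,6]
#12 0x33→b12/s0 L1-HIT; vc=[2,6]
#13 0x19→b6/s0 VC-HIT; vc=[2,12]
#14 0xb→b2/s0 VC-HIT; vc=[6,12]
#15 0x1b→b6/s0 VC-HIT; vc=[2,12]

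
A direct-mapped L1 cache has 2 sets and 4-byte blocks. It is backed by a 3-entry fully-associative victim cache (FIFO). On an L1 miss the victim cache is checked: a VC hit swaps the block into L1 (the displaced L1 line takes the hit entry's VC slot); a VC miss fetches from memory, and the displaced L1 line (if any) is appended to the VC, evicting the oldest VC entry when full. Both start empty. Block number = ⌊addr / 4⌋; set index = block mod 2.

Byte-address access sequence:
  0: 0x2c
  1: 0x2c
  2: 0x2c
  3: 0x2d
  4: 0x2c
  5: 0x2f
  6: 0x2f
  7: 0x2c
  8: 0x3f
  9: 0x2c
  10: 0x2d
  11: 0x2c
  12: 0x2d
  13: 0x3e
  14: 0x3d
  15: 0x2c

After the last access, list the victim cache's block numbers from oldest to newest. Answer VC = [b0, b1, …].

  [0] addr=0x2c blk=11 s=1: MISS | VC []
  [1] addr=0x2c blk=11 s=1: L1-HIT | VC []
  [2] addr=0x2c blk=11 s=1: L1-HIT | VC []
  [3] addr=0x2d blk=11 s=1: L1-HIT | VC []
  [4] addr=0x2c blk=11 s=1: L1-HIT | VC []
  [5] addr=0x2f blk=11 s=1: L1-HIT | VC []
  [6] addr=0x2f blk=11 s=1: L1-HIT | VC []
  [7] addr=0x2c blk=11 s=1: L1-HIT | VC []
  [8] addr=0x3f blk=15 s=1: MISS | VC [11]
  [9] addr=0x2c blk=11 s=1: VC-HIT | VC [15]
  [10] addr=0x2d blk=11 s=1: L1-HIT | VC [15]
  [11] addr=0x2c blk=11 s=1: L1-HIT | VC [15]
  [12] addr=0x2d blk=11 s=1: L1-HIT | VC [15]
  [13] addr=0x3e blk=15 s=1: VC-HIT | VC [11]
  [14] addr=0x3d blk=15 s=1: L1-HIT | VC [11]
  [15] addr=0x2c blk=11 s=1: VC-HIT | VC [15]

VC = [15]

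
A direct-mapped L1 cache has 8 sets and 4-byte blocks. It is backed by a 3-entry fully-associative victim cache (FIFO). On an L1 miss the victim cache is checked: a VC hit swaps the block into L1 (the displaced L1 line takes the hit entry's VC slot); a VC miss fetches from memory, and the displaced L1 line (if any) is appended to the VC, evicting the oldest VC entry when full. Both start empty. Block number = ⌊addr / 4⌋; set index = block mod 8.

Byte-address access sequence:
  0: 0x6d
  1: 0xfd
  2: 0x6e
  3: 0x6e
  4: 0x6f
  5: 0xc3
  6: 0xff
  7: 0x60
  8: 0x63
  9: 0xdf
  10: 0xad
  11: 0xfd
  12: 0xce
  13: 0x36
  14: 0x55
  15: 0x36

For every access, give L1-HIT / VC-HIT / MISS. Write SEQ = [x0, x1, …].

  [0] addr=0x6d blk=27 s=3: MISS | VC []
  [1] addr=0xfd blk=63 s=7: MISS | VC []
  [2] addr=0x6e blk=27 s=3: L1-HIT | VC []
  [3] addr=0x6e blk=27 s=3: L1-HIT | VC []
  [4] addr=0x6f blk=27 s=3: L1-HIT | VC []
  [5] addr=0xc3 blk=48 s=0: MISS | VC []
  [6] addr=0xff blk=63 s=7: L1-HIT | VC []
  [7] addr=0x60 blk=24 s=0: MISS | VC [48]
  [8] addr=0x63 blk=24 s=0: L1-HIT | VC [48]
  [9] addr=0xdf blk=55 s=7: MISS | VC [48, 63]
  [10] addr=0xad blk=43 s=3: MISS | VC [48, 63, 27]
  [11] addr=0xfd blk=63 s=7: VC-HIT | VC [48, 55, 27]
  [12] addr=0xce blk=51 s=3: MISS | VC [55, 27, 43]
  [13] addr=0x36 blk=13 s=5: MISS | VC [55, 27, 43]
  [14] addr=0x55 blk=21 s=5: MISS | VC [27, 43, 13]
  [15] addr=0x36 blk=13 s=5: VC-HIT | VC [27, 43, 21]

SEQ = [MISS, MISS, L1-HIT, L1-HIT, L1-HIT, MISS, L1-HIT, MISS, L1-HIT, MISS, MISS, VC-HIT, MISS, MISS, MISS, VC-HIT]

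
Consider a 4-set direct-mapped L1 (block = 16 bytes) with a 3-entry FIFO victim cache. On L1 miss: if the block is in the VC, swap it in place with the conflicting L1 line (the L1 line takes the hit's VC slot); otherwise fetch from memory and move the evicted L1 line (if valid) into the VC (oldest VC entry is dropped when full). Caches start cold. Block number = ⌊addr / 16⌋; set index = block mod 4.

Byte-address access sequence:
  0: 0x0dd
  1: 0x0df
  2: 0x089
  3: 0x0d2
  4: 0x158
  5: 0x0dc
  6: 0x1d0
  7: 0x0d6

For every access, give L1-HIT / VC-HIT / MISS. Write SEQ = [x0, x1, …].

SEQ = [MISS, L1-HIT, MISS, L1-HIT, MISS, VC-HIT, MISS, VC-HIT]

  [0] addr=0xdd blk=13 s=1: MISS | VC []
  [1] addr=0xdf blk=13 s=1: L1-HIT | VC []
  [2] addr=0x89 blk=8 s=0: MISS | VC []
  [3] addr=0xd2 blk=13 s=1: L1-HIT | VC []
  [4] addr=0x158 blk=21 s=1: MISS | VC [13]
  [5] addr=0xdc blk=13 s=1: VC-HIT | VC [21]
  [6] addr=0x1d0 blk=29 s=1: MISS | VC [21, 13]
  [7] addr=0xd6 blk=13 s=1: VC-HIT | VC [21, 29]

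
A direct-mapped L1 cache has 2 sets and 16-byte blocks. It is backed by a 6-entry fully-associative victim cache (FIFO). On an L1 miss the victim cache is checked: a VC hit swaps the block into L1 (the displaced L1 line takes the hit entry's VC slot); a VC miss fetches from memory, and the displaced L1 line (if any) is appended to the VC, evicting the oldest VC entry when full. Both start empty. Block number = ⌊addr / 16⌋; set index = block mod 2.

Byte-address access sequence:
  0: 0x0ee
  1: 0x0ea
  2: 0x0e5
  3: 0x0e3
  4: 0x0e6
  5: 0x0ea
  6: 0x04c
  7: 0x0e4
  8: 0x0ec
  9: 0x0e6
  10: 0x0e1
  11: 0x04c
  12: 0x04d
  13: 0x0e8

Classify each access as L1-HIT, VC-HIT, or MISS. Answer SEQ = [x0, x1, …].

0: 0xee (blk 14, set 0) → MISS  vc=[]
1: 0xea (blk 14, set 0) → L1-HIT  vc=[]
2: 0xe5 (blk 14, set 0) → L1-HIT  vc=[]
3: 0xe3 (blk 14, set 0) → L1-HIT  vc=[]
4: 0xe6 (blk 14, set 0) → L1-HIT  vc=[]
5: 0xea (blk 14, set 0) → L1-HIT  vc=[]
6: 0x4c (blk 4, set 0) → MISS  vc=[14]
7: 0xe4 (blk 14, set 0) → VC-HIT  vc=[4]
8: 0xec (blk 14, set 0) → L1-HIT  vc=[4]
9: 0xe6 (blk 14, set 0) → L1-HIT  vc=[4]
10: 0xe1 (blk 14, set 0) → L1-HIT  vc=[4]
11: 0x4c (blk 4, set 0) → VC-HIT  vc=[14]
12: 0x4d (blk 4, set 0) → L1-HIT  vc=[14]
13: 0xe8 (blk 14, set 0) → VC-HIT  vc=[4]

SEQ = [MISS, L1-HIT, L1-HIT, L1-HIT, L1-HIT, L1-HIT, MISS, VC-HIT, L1-HIT, L1-HIT, L1-HIT, VC-HIT, L1-HIT, VC-HIT]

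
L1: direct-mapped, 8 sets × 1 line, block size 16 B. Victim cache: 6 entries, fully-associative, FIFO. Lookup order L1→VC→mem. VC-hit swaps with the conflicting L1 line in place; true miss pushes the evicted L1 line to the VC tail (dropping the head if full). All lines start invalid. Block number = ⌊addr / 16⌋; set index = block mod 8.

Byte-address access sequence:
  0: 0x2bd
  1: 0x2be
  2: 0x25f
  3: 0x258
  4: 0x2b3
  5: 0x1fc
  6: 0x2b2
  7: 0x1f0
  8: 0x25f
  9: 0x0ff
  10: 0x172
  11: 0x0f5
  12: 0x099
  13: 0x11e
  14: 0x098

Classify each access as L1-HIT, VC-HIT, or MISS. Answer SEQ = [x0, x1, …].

SEQ = [MISS, L1-HIT, MISS, L1-HIT, L1-HIT, MISS, L1-HIT, L1-HIT, L1-HIT, MISS, MISS, VC-HIT, MISS, MISS, VC-HIT]

#0 0x2bd→b43/s3 MISS; vc=[]
#1 0x2be→b43/s3 L1-HIT; vc=[]
#2 0x25f→b37/s5 MISS; vc=[]
#3 0x258→b37/s5 L1-HIT; vc=[]
#4 0x2b3→b43/s3 L1-HIT; vc=[]
#5 0x1fc→b31/s7 MISS; vc=[]
#6 0x2b2→b43/s3 L1-HIT; vc=[]
#7 0x1f0→b31/s7 L1-HIT; vc=[]
#8 0x25f→b37/s5 L1-HIT; vc=[]
#9 0xff→b15/s7 MISS; vc=[31]
#10 0x172→b23/s7 MISS; vc=[31,15]
#11 0xf5→b15/s7 VC-HIT; vc=[31,23]
#12 0x99→b9/s1 MISS; vc=[31,23]
#13 0x11e→b17/s1 MISS; vc=[31,23,9]
#14 0x98→b9/s1 VC-HIT; vc=[31,23,17]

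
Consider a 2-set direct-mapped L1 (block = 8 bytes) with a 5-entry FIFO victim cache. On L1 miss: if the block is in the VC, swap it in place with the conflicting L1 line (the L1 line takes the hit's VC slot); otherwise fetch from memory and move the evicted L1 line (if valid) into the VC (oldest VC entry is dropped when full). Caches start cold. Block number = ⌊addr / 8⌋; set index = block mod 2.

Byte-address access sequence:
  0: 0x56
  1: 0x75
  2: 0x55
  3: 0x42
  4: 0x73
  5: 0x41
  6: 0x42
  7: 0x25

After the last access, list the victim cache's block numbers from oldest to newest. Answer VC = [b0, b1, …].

  [0] addr=0x56 blk=10 s=0: MISS | VC []
  [1] addr=0x75 blk=14 s=0: MISS | VC [10]
  [2] addr=0x55 blk=10 s=0: VC-HIT | VC [14]
  [3] addr=0x42 blk=8 s=0: MISS | VC [14, 10]
  [4] addr=0x73 blk=14 s=0: VC-HIT | VC [8, 10]
  [5] addr=0x41 blk=8 s=0: VC-HIT | VC [14, 10]
  [6] addr=0x42 blk=8 s=0: L1-HIT | VC [14, 10]
  [7] addr=0x25 blk=4 s=0: MISS | VC [14, 10, 8]

VC = [14, 10, 8]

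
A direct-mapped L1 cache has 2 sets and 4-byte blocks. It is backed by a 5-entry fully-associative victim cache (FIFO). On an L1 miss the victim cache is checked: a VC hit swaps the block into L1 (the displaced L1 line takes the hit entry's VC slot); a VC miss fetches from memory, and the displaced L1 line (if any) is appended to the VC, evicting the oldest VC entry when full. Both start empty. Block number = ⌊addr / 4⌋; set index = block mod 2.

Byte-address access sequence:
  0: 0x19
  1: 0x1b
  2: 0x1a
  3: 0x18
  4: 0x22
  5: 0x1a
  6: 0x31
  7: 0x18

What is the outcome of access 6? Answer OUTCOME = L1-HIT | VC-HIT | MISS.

0: 0x19 (blk 6, set 0) → MISS  vc=[]
1: 0x1b (blk 6, set 0) → L1-HIT  vc=[]
2: 0x1a (blk 6, set 0) → L1-HIT  vc=[]
3: 0x18 (blk 6, set 0) → L1-HIT  vc=[]
4: 0x22 (blk 8, set 0) → MISS  vc=[6]
5: 0x1a (blk 6, set 0) → VC-HIT  vc=[8]
6: 0x31 (blk 12, set 0) → MISS  vc=[8, 6]
7: 0x18 (blk 6, set 0) → VC-HIT  vc=[8, 12]

OUTCOME = MISS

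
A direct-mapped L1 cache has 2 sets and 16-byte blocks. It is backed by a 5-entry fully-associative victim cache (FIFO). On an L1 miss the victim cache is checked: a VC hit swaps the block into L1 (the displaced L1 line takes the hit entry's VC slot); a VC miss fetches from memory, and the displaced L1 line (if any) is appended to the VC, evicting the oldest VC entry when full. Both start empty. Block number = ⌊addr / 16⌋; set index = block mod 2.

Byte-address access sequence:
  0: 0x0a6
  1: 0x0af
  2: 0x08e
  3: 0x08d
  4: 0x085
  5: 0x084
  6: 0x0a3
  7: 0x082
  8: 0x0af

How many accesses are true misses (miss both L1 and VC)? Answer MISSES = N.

0: 0xa6 (blk 10, set 0) → MISS  vc=[]
1: 0xaf (blk 10, set 0) → L1-HIT  vc=[]
2: 0x8e (blk 8, set 0) → MISS  vc=[10]
3: 0x8d (blk 8, set 0) → L1-HIT  vc=[10]
4: 0x85 (blk 8, set 0) → L1-HIT  vc=[10]
5: 0x84 (blk 8, set 0) → L1-HIT  vc=[10]
6: 0xa3 (blk 10, set 0) → VC-HIT  vc=[8]
7: 0x82 (blk 8, set 0) → VC-HIT  vc=[10]
8: 0xaf (blk 10, set 0) → VC-HIT  vc=[8]

MISSES = 2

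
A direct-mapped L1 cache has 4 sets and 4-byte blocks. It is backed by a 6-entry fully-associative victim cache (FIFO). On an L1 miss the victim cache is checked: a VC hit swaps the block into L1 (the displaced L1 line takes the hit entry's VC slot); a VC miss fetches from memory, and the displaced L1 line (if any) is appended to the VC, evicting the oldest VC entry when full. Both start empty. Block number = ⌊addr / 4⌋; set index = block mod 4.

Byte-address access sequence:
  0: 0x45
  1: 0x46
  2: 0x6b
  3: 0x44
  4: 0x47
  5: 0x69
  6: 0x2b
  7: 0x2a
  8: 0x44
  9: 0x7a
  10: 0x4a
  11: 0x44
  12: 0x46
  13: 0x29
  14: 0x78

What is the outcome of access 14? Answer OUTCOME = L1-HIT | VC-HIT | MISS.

#0 0x45→b17/s1 MISS; vc=[]
#1 0x46→b17/s1 L1-HIT; vc=[]
#2 0x6b→b26/s2 MISS; vc=[]
#3 0x44→b17/s1 L1-HIT; vc=[]
#4 0x47→b17/s1 L1-HIT; vc=[]
#5 0x69→b26/s2 L1-HIT; vc=[]
#6 0x2b→b10/s2 MISS; vc=[26]
#7 0x2a→b10/s2 L1-HIT; vc=[26]
#8 0x44→b17/s1 L1-HIT; vc=[26]
#9 0x7a→b30/s2 MISS; vc=[26,10]
#10 0x4a→b18/s2 MISS; vc=[26,10,30]
#11 0x44→b17/s1 L1-HIT; vc=[26,10,30]
#12 0x46→b17/s1 L1-HIT; vc=[26,10,30]
#13 0x29→b10/s2 VC-HIT; vc=[26,18,30]
#14 0x78→b30/s2 VC-HIT; vc=[26,18,10]

OUTCOME = VC-HIT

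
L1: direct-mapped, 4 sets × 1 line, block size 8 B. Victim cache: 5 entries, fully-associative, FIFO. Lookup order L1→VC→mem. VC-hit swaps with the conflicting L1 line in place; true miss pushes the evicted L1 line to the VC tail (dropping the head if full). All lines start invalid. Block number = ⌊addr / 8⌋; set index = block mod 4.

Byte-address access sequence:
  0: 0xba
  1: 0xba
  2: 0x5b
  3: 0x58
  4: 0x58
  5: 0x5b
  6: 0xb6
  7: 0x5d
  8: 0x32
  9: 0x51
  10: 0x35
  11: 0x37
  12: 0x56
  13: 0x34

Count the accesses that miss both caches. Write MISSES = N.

MISSES = 5

0: 0xba (blk 23, set 3) → MISS  vc=[]
1: 0xba (blk 23, set 3) → L1-HIT  vc=[]
2: 0x5b (blk 11, set 3) → MISS  vc=[23]
3: 0x58 (blk 11, set 3) → L1-HIT  vc=[23]
4: 0x58 (blk 11, set 3) → L1-HIT  vc=[23]
5: 0x5b (blk 11, set 3) → L1-HIT  vc=[23]
6: 0xb6 (blk 22, set 2) → MISS  vc=[23]
7: 0x5d (blk 11, set 3) → L1-HIT  vc=[23]
8: 0x32 (blk 6, set 2) → MISS  vc=[23, 22]
9: 0x51 (blk 10, set 2) → MISS  vc=[23, 22, 6]
10: 0x35 (blk 6, set 2) → VC-HIT  vc=[23, 22, 10]
11: 0x37 (blk 6, set 2) → L1-HIT  vc=[23, 22, 10]
12: 0x56 (blk 10, set 2) → VC-HIT  vc=[23, 22, 6]
13: 0x34 (blk 6, set 2) → VC-HIT  vc=[23, 22, 10]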